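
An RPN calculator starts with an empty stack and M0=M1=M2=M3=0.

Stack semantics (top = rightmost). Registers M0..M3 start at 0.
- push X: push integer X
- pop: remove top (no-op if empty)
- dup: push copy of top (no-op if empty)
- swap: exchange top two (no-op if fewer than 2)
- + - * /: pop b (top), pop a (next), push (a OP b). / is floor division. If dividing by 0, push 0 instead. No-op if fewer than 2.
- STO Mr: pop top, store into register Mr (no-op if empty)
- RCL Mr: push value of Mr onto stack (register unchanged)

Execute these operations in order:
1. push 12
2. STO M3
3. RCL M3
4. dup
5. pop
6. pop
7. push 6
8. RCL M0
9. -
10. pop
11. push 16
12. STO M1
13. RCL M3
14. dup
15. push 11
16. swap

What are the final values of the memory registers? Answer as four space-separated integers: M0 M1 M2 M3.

Answer: 0 16 0 12

Derivation:
After op 1 (push 12): stack=[12] mem=[0,0,0,0]
After op 2 (STO M3): stack=[empty] mem=[0,0,0,12]
After op 3 (RCL M3): stack=[12] mem=[0,0,0,12]
After op 4 (dup): stack=[12,12] mem=[0,0,0,12]
After op 5 (pop): stack=[12] mem=[0,0,0,12]
After op 6 (pop): stack=[empty] mem=[0,0,0,12]
After op 7 (push 6): stack=[6] mem=[0,0,0,12]
After op 8 (RCL M0): stack=[6,0] mem=[0,0,0,12]
After op 9 (-): stack=[6] mem=[0,0,0,12]
After op 10 (pop): stack=[empty] mem=[0,0,0,12]
After op 11 (push 16): stack=[16] mem=[0,0,0,12]
After op 12 (STO M1): stack=[empty] mem=[0,16,0,12]
After op 13 (RCL M3): stack=[12] mem=[0,16,0,12]
After op 14 (dup): stack=[12,12] mem=[0,16,0,12]
After op 15 (push 11): stack=[12,12,11] mem=[0,16,0,12]
After op 16 (swap): stack=[12,11,12] mem=[0,16,0,12]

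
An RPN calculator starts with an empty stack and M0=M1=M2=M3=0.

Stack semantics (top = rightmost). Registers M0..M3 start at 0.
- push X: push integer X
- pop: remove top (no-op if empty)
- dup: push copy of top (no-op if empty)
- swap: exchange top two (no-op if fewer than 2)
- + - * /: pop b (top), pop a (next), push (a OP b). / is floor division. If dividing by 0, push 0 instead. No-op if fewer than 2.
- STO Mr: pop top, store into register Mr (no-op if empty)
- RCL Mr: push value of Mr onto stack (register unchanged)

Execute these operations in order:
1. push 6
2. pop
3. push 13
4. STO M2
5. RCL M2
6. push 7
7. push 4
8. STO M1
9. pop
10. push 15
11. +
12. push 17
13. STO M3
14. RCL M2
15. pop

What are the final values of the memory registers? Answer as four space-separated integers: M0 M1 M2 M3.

After op 1 (push 6): stack=[6] mem=[0,0,0,0]
After op 2 (pop): stack=[empty] mem=[0,0,0,0]
After op 3 (push 13): stack=[13] mem=[0,0,0,0]
After op 4 (STO M2): stack=[empty] mem=[0,0,13,0]
After op 5 (RCL M2): stack=[13] mem=[0,0,13,0]
After op 6 (push 7): stack=[13,7] mem=[0,0,13,0]
After op 7 (push 4): stack=[13,7,4] mem=[0,0,13,0]
After op 8 (STO M1): stack=[13,7] mem=[0,4,13,0]
After op 9 (pop): stack=[13] mem=[0,4,13,0]
After op 10 (push 15): stack=[13,15] mem=[0,4,13,0]
After op 11 (+): stack=[28] mem=[0,4,13,0]
After op 12 (push 17): stack=[28,17] mem=[0,4,13,0]
After op 13 (STO M3): stack=[28] mem=[0,4,13,17]
After op 14 (RCL M2): stack=[28,13] mem=[0,4,13,17]
After op 15 (pop): stack=[28] mem=[0,4,13,17]

Answer: 0 4 13 17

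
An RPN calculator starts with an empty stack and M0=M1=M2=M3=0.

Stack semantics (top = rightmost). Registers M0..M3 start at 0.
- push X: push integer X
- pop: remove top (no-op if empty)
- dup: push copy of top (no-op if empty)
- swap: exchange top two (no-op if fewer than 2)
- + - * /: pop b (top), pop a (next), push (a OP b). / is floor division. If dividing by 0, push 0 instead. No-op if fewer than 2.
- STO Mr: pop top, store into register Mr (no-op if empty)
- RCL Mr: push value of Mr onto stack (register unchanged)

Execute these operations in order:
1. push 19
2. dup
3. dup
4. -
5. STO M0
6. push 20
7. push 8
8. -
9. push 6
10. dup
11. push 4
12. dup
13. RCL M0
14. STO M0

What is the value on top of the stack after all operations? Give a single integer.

Answer: 4

Derivation:
After op 1 (push 19): stack=[19] mem=[0,0,0,0]
After op 2 (dup): stack=[19,19] mem=[0,0,0,0]
After op 3 (dup): stack=[19,19,19] mem=[0,0,0,0]
After op 4 (-): stack=[19,0] mem=[0,0,0,0]
After op 5 (STO M0): stack=[19] mem=[0,0,0,0]
After op 6 (push 20): stack=[19,20] mem=[0,0,0,0]
After op 7 (push 8): stack=[19,20,8] mem=[0,0,0,0]
After op 8 (-): stack=[19,12] mem=[0,0,0,0]
After op 9 (push 6): stack=[19,12,6] mem=[0,0,0,0]
After op 10 (dup): stack=[19,12,6,6] mem=[0,0,0,0]
After op 11 (push 4): stack=[19,12,6,6,4] mem=[0,0,0,0]
After op 12 (dup): stack=[19,12,6,6,4,4] mem=[0,0,0,0]
After op 13 (RCL M0): stack=[19,12,6,6,4,4,0] mem=[0,0,0,0]
After op 14 (STO M0): stack=[19,12,6,6,4,4] mem=[0,0,0,0]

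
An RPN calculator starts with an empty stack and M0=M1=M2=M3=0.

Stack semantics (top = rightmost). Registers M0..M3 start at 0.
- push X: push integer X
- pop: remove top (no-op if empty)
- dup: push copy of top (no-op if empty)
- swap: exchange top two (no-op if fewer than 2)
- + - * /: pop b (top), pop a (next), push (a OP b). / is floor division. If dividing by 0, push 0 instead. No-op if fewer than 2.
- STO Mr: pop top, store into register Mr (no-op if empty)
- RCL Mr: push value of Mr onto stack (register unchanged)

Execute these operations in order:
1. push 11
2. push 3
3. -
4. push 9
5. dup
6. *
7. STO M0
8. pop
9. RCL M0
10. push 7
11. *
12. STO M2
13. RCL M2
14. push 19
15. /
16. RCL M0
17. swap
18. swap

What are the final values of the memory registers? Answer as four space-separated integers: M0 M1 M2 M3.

Answer: 81 0 567 0

Derivation:
After op 1 (push 11): stack=[11] mem=[0,0,0,0]
After op 2 (push 3): stack=[11,3] mem=[0,0,0,0]
After op 3 (-): stack=[8] mem=[0,0,0,0]
After op 4 (push 9): stack=[8,9] mem=[0,0,0,0]
After op 5 (dup): stack=[8,9,9] mem=[0,0,0,0]
After op 6 (*): stack=[8,81] mem=[0,0,0,0]
After op 7 (STO M0): stack=[8] mem=[81,0,0,0]
After op 8 (pop): stack=[empty] mem=[81,0,0,0]
After op 9 (RCL M0): stack=[81] mem=[81,0,0,0]
After op 10 (push 7): stack=[81,7] mem=[81,0,0,0]
After op 11 (*): stack=[567] mem=[81,0,0,0]
After op 12 (STO M2): stack=[empty] mem=[81,0,567,0]
After op 13 (RCL M2): stack=[567] mem=[81,0,567,0]
After op 14 (push 19): stack=[567,19] mem=[81,0,567,0]
After op 15 (/): stack=[29] mem=[81,0,567,0]
After op 16 (RCL M0): stack=[29,81] mem=[81,0,567,0]
After op 17 (swap): stack=[81,29] mem=[81,0,567,0]
After op 18 (swap): stack=[29,81] mem=[81,0,567,0]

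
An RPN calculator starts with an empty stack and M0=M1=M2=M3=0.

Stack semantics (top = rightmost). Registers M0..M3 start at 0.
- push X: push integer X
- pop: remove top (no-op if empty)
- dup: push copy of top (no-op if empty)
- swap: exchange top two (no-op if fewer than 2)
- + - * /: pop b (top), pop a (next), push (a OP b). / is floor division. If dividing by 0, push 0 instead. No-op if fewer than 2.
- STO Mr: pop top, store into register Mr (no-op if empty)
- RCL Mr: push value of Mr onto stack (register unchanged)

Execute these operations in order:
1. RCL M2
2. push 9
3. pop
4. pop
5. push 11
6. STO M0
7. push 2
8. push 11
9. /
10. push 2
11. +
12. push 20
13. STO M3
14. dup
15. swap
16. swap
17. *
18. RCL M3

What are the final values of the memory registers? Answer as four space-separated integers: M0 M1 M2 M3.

Answer: 11 0 0 20

Derivation:
After op 1 (RCL M2): stack=[0] mem=[0,0,0,0]
After op 2 (push 9): stack=[0,9] mem=[0,0,0,0]
After op 3 (pop): stack=[0] mem=[0,0,0,0]
After op 4 (pop): stack=[empty] mem=[0,0,0,0]
After op 5 (push 11): stack=[11] mem=[0,0,0,0]
After op 6 (STO M0): stack=[empty] mem=[11,0,0,0]
After op 7 (push 2): stack=[2] mem=[11,0,0,0]
After op 8 (push 11): stack=[2,11] mem=[11,0,0,0]
After op 9 (/): stack=[0] mem=[11,0,0,0]
After op 10 (push 2): stack=[0,2] mem=[11,0,0,0]
After op 11 (+): stack=[2] mem=[11,0,0,0]
After op 12 (push 20): stack=[2,20] mem=[11,0,0,0]
After op 13 (STO M3): stack=[2] mem=[11,0,0,20]
After op 14 (dup): stack=[2,2] mem=[11,0,0,20]
After op 15 (swap): stack=[2,2] mem=[11,0,0,20]
After op 16 (swap): stack=[2,2] mem=[11,0,0,20]
After op 17 (*): stack=[4] mem=[11,0,0,20]
After op 18 (RCL M3): stack=[4,20] mem=[11,0,0,20]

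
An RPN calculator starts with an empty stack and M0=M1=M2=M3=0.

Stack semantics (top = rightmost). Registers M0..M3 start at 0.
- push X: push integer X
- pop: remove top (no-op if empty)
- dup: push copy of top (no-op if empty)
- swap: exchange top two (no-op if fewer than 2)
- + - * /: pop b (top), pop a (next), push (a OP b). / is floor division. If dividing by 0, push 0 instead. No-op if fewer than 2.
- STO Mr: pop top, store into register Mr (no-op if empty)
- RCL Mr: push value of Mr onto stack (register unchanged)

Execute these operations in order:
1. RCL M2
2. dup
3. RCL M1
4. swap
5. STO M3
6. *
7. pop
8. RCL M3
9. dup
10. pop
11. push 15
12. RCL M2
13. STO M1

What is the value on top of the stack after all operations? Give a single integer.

After op 1 (RCL M2): stack=[0] mem=[0,0,0,0]
After op 2 (dup): stack=[0,0] mem=[0,0,0,0]
After op 3 (RCL M1): stack=[0,0,0] mem=[0,0,0,0]
After op 4 (swap): stack=[0,0,0] mem=[0,0,0,0]
After op 5 (STO M3): stack=[0,0] mem=[0,0,0,0]
After op 6 (*): stack=[0] mem=[0,0,0,0]
After op 7 (pop): stack=[empty] mem=[0,0,0,0]
After op 8 (RCL M3): stack=[0] mem=[0,0,0,0]
After op 9 (dup): stack=[0,0] mem=[0,0,0,0]
After op 10 (pop): stack=[0] mem=[0,0,0,0]
After op 11 (push 15): stack=[0,15] mem=[0,0,0,0]
After op 12 (RCL M2): stack=[0,15,0] mem=[0,0,0,0]
After op 13 (STO M1): stack=[0,15] mem=[0,0,0,0]

Answer: 15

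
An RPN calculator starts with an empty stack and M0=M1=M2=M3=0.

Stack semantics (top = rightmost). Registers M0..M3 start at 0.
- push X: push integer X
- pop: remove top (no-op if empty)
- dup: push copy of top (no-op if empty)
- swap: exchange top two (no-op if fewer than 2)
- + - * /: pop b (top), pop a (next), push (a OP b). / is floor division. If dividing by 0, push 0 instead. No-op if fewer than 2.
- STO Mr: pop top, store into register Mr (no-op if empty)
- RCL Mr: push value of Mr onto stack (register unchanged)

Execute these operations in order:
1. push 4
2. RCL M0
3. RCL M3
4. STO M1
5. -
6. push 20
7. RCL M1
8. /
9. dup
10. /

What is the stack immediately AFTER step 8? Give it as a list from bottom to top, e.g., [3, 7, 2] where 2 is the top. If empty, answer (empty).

After op 1 (push 4): stack=[4] mem=[0,0,0,0]
After op 2 (RCL M0): stack=[4,0] mem=[0,0,0,0]
After op 3 (RCL M3): stack=[4,0,0] mem=[0,0,0,0]
After op 4 (STO M1): stack=[4,0] mem=[0,0,0,0]
After op 5 (-): stack=[4] mem=[0,0,0,0]
After op 6 (push 20): stack=[4,20] mem=[0,0,0,0]
After op 7 (RCL M1): stack=[4,20,0] mem=[0,0,0,0]
After op 8 (/): stack=[4,0] mem=[0,0,0,0]

[4, 0]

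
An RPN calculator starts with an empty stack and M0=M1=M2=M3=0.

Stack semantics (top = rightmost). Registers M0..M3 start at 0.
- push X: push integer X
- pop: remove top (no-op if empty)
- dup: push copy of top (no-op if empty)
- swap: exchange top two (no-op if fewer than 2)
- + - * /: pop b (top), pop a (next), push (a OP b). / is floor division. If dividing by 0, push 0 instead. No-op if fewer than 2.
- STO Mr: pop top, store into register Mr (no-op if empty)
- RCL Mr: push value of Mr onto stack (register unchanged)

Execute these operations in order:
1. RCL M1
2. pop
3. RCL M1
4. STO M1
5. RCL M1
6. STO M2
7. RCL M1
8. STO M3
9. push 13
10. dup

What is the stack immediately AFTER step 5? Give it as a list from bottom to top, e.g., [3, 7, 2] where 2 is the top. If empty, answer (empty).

After op 1 (RCL M1): stack=[0] mem=[0,0,0,0]
After op 2 (pop): stack=[empty] mem=[0,0,0,0]
After op 3 (RCL M1): stack=[0] mem=[0,0,0,0]
After op 4 (STO M1): stack=[empty] mem=[0,0,0,0]
After op 5 (RCL M1): stack=[0] mem=[0,0,0,0]

[0]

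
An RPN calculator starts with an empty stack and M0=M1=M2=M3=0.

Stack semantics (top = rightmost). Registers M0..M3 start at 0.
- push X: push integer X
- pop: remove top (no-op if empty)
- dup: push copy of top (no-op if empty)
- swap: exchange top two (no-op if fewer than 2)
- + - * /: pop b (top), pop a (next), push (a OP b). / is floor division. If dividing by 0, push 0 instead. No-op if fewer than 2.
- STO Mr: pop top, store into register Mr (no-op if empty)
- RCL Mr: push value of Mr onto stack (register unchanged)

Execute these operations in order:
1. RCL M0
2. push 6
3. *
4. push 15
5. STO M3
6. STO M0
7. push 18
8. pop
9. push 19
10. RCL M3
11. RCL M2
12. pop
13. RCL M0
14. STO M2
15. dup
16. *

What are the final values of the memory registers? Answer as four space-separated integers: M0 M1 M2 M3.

After op 1 (RCL M0): stack=[0] mem=[0,0,0,0]
After op 2 (push 6): stack=[0,6] mem=[0,0,0,0]
After op 3 (*): stack=[0] mem=[0,0,0,0]
After op 4 (push 15): stack=[0,15] mem=[0,0,0,0]
After op 5 (STO M3): stack=[0] mem=[0,0,0,15]
After op 6 (STO M0): stack=[empty] mem=[0,0,0,15]
After op 7 (push 18): stack=[18] mem=[0,0,0,15]
After op 8 (pop): stack=[empty] mem=[0,0,0,15]
After op 9 (push 19): stack=[19] mem=[0,0,0,15]
After op 10 (RCL M3): stack=[19,15] mem=[0,0,0,15]
After op 11 (RCL M2): stack=[19,15,0] mem=[0,0,0,15]
After op 12 (pop): stack=[19,15] mem=[0,0,0,15]
After op 13 (RCL M0): stack=[19,15,0] mem=[0,0,0,15]
After op 14 (STO M2): stack=[19,15] mem=[0,0,0,15]
After op 15 (dup): stack=[19,15,15] mem=[0,0,0,15]
After op 16 (*): stack=[19,225] mem=[0,0,0,15]

Answer: 0 0 0 15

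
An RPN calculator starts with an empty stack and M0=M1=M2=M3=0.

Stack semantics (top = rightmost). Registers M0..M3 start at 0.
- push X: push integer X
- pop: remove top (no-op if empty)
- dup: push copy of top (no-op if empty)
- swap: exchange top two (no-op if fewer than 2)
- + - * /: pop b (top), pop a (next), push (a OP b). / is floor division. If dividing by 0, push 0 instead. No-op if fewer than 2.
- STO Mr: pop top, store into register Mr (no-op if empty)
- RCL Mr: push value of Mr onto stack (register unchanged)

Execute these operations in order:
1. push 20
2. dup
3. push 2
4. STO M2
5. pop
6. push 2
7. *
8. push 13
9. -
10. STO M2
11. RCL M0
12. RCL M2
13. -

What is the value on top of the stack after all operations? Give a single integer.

After op 1 (push 20): stack=[20] mem=[0,0,0,0]
After op 2 (dup): stack=[20,20] mem=[0,0,0,0]
After op 3 (push 2): stack=[20,20,2] mem=[0,0,0,0]
After op 4 (STO M2): stack=[20,20] mem=[0,0,2,0]
After op 5 (pop): stack=[20] mem=[0,0,2,0]
After op 6 (push 2): stack=[20,2] mem=[0,0,2,0]
After op 7 (*): stack=[40] mem=[0,0,2,0]
After op 8 (push 13): stack=[40,13] mem=[0,0,2,0]
After op 9 (-): stack=[27] mem=[0,0,2,0]
After op 10 (STO M2): stack=[empty] mem=[0,0,27,0]
After op 11 (RCL M0): stack=[0] mem=[0,0,27,0]
After op 12 (RCL M2): stack=[0,27] mem=[0,0,27,0]
After op 13 (-): stack=[-27] mem=[0,0,27,0]

Answer: -27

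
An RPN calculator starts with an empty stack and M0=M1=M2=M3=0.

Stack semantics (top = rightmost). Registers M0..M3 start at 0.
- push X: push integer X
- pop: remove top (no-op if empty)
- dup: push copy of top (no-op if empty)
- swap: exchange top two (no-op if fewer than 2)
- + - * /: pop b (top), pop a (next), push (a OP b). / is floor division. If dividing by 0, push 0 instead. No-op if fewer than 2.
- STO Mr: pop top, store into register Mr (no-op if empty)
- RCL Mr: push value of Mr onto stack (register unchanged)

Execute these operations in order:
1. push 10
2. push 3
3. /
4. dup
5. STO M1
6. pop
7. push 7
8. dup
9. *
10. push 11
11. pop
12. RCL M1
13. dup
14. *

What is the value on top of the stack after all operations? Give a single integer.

Answer: 9

Derivation:
After op 1 (push 10): stack=[10] mem=[0,0,0,0]
After op 2 (push 3): stack=[10,3] mem=[0,0,0,0]
After op 3 (/): stack=[3] mem=[0,0,0,0]
After op 4 (dup): stack=[3,3] mem=[0,0,0,0]
After op 5 (STO M1): stack=[3] mem=[0,3,0,0]
After op 6 (pop): stack=[empty] mem=[0,3,0,0]
After op 7 (push 7): stack=[7] mem=[0,3,0,0]
After op 8 (dup): stack=[7,7] mem=[0,3,0,0]
After op 9 (*): stack=[49] mem=[0,3,0,0]
After op 10 (push 11): stack=[49,11] mem=[0,3,0,0]
After op 11 (pop): stack=[49] mem=[0,3,0,0]
After op 12 (RCL M1): stack=[49,3] mem=[0,3,0,0]
After op 13 (dup): stack=[49,3,3] mem=[0,3,0,0]
After op 14 (*): stack=[49,9] mem=[0,3,0,0]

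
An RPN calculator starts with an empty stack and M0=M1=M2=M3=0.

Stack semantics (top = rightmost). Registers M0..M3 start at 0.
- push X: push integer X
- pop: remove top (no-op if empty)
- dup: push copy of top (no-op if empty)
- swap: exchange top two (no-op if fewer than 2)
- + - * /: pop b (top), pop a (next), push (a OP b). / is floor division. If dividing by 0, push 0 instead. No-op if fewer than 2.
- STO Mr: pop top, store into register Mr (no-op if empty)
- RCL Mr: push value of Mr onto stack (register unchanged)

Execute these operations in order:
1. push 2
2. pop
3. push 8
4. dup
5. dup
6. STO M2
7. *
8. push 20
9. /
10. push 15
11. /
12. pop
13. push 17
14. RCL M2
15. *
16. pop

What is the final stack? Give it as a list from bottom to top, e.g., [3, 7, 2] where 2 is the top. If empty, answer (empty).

Answer: (empty)

Derivation:
After op 1 (push 2): stack=[2] mem=[0,0,0,0]
After op 2 (pop): stack=[empty] mem=[0,0,0,0]
After op 3 (push 8): stack=[8] mem=[0,0,0,0]
After op 4 (dup): stack=[8,8] mem=[0,0,0,0]
After op 5 (dup): stack=[8,8,8] mem=[0,0,0,0]
After op 6 (STO M2): stack=[8,8] mem=[0,0,8,0]
After op 7 (*): stack=[64] mem=[0,0,8,0]
After op 8 (push 20): stack=[64,20] mem=[0,0,8,0]
After op 9 (/): stack=[3] mem=[0,0,8,0]
After op 10 (push 15): stack=[3,15] mem=[0,0,8,0]
After op 11 (/): stack=[0] mem=[0,0,8,0]
After op 12 (pop): stack=[empty] mem=[0,0,8,0]
After op 13 (push 17): stack=[17] mem=[0,0,8,0]
After op 14 (RCL M2): stack=[17,8] mem=[0,0,8,0]
After op 15 (*): stack=[136] mem=[0,0,8,0]
After op 16 (pop): stack=[empty] mem=[0,0,8,0]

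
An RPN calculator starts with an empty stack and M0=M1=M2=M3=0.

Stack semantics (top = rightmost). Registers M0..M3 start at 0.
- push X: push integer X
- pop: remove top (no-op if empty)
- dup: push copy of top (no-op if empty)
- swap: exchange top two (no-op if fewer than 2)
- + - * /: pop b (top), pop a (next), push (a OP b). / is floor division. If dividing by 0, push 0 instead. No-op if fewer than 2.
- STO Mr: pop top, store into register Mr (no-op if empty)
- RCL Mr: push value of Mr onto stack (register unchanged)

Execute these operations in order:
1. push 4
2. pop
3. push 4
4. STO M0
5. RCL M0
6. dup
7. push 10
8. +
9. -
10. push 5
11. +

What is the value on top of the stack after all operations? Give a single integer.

Answer: -5

Derivation:
After op 1 (push 4): stack=[4] mem=[0,0,0,0]
After op 2 (pop): stack=[empty] mem=[0,0,0,0]
After op 3 (push 4): stack=[4] mem=[0,0,0,0]
After op 4 (STO M0): stack=[empty] mem=[4,0,0,0]
After op 5 (RCL M0): stack=[4] mem=[4,0,0,0]
After op 6 (dup): stack=[4,4] mem=[4,0,0,0]
After op 7 (push 10): stack=[4,4,10] mem=[4,0,0,0]
After op 8 (+): stack=[4,14] mem=[4,0,0,0]
After op 9 (-): stack=[-10] mem=[4,0,0,0]
After op 10 (push 5): stack=[-10,5] mem=[4,0,0,0]
After op 11 (+): stack=[-5] mem=[4,0,0,0]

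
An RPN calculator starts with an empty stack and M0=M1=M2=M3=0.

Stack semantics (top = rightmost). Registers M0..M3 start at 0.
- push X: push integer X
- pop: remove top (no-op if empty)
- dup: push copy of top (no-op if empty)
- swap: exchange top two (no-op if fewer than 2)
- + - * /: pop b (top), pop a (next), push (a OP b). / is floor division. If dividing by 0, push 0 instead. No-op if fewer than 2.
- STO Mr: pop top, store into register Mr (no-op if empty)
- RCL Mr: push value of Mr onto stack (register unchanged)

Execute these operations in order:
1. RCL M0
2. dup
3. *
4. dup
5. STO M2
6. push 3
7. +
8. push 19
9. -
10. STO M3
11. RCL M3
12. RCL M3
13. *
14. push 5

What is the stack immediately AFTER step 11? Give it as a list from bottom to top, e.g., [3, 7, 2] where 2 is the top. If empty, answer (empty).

After op 1 (RCL M0): stack=[0] mem=[0,0,0,0]
After op 2 (dup): stack=[0,0] mem=[0,0,0,0]
After op 3 (*): stack=[0] mem=[0,0,0,0]
After op 4 (dup): stack=[0,0] mem=[0,0,0,0]
After op 5 (STO M2): stack=[0] mem=[0,0,0,0]
After op 6 (push 3): stack=[0,3] mem=[0,0,0,0]
After op 7 (+): stack=[3] mem=[0,0,0,0]
After op 8 (push 19): stack=[3,19] mem=[0,0,0,0]
After op 9 (-): stack=[-16] mem=[0,0,0,0]
After op 10 (STO M3): stack=[empty] mem=[0,0,0,-16]
After op 11 (RCL M3): stack=[-16] mem=[0,0,0,-16]

[-16]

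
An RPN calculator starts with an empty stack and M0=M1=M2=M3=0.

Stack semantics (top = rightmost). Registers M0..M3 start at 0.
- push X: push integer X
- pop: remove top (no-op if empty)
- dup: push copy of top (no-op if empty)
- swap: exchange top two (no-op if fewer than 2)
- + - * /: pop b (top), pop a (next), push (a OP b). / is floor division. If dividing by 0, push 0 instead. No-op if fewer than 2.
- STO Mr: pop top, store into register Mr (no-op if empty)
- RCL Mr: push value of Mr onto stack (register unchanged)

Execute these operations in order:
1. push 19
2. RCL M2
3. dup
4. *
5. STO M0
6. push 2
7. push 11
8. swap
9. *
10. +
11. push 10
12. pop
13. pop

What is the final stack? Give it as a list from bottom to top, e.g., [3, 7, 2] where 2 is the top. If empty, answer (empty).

Answer: (empty)

Derivation:
After op 1 (push 19): stack=[19] mem=[0,0,0,0]
After op 2 (RCL M2): stack=[19,0] mem=[0,0,0,0]
After op 3 (dup): stack=[19,0,0] mem=[0,0,0,0]
After op 4 (*): stack=[19,0] mem=[0,0,0,0]
After op 5 (STO M0): stack=[19] mem=[0,0,0,0]
After op 6 (push 2): stack=[19,2] mem=[0,0,0,0]
After op 7 (push 11): stack=[19,2,11] mem=[0,0,0,0]
After op 8 (swap): stack=[19,11,2] mem=[0,0,0,0]
After op 9 (*): stack=[19,22] mem=[0,0,0,0]
After op 10 (+): stack=[41] mem=[0,0,0,0]
After op 11 (push 10): stack=[41,10] mem=[0,0,0,0]
After op 12 (pop): stack=[41] mem=[0,0,0,0]
After op 13 (pop): stack=[empty] mem=[0,0,0,0]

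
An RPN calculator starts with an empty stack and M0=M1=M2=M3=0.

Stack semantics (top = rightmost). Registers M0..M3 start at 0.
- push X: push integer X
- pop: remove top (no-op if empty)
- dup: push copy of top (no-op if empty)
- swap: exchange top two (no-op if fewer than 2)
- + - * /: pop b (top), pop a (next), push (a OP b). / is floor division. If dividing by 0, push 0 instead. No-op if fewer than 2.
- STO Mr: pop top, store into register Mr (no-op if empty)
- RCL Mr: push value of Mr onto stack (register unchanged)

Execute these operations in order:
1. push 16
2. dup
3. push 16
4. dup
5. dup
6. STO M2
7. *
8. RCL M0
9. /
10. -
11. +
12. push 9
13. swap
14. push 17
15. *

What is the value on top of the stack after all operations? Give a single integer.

Answer: 544

Derivation:
After op 1 (push 16): stack=[16] mem=[0,0,0,0]
After op 2 (dup): stack=[16,16] mem=[0,0,0,0]
After op 3 (push 16): stack=[16,16,16] mem=[0,0,0,0]
After op 4 (dup): stack=[16,16,16,16] mem=[0,0,0,0]
After op 5 (dup): stack=[16,16,16,16,16] mem=[0,0,0,0]
After op 6 (STO M2): stack=[16,16,16,16] mem=[0,0,16,0]
After op 7 (*): stack=[16,16,256] mem=[0,0,16,0]
After op 8 (RCL M0): stack=[16,16,256,0] mem=[0,0,16,0]
After op 9 (/): stack=[16,16,0] mem=[0,0,16,0]
After op 10 (-): stack=[16,16] mem=[0,0,16,0]
After op 11 (+): stack=[32] mem=[0,0,16,0]
After op 12 (push 9): stack=[32,9] mem=[0,0,16,0]
After op 13 (swap): stack=[9,32] mem=[0,0,16,0]
After op 14 (push 17): stack=[9,32,17] mem=[0,0,16,0]
After op 15 (*): stack=[9,544] mem=[0,0,16,0]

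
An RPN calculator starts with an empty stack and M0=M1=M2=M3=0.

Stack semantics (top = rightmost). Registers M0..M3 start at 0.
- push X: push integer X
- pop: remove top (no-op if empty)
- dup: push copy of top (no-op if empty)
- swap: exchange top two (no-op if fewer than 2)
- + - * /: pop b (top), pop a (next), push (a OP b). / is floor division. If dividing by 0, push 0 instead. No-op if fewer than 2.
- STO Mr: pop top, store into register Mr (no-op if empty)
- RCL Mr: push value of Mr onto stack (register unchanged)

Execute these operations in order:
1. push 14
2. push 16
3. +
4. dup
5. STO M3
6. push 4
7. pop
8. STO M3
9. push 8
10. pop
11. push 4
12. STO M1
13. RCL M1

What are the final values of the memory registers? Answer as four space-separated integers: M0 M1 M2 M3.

Answer: 0 4 0 30

Derivation:
After op 1 (push 14): stack=[14] mem=[0,0,0,0]
After op 2 (push 16): stack=[14,16] mem=[0,0,0,0]
After op 3 (+): stack=[30] mem=[0,0,0,0]
After op 4 (dup): stack=[30,30] mem=[0,0,0,0]
After op 5 (STO M3): stack=[30] mem=[0,0,0,30]
After op 6 (push 4): stack=[30,4] mem=[0,0,0,30]
After op 7 (pop): stack=[30] mem=[0,0,0,30]
After op 8 (STO M3): stack=[empty] mem=[0,0,0,30]
After op 9 (push 8): stack=[8] mem=[0,0,0,30]
After op 10 (pop): stack=[empty] mem=[0,0,0,30]
After op 11 (push 4): stack=[4] mem=[0,0,0,30]
After op 12 (STO M1): stack=[empty] mem=[0,4,0,30]
After op 13 (RCL M1): stack=[4] mem=[0,4,0,30]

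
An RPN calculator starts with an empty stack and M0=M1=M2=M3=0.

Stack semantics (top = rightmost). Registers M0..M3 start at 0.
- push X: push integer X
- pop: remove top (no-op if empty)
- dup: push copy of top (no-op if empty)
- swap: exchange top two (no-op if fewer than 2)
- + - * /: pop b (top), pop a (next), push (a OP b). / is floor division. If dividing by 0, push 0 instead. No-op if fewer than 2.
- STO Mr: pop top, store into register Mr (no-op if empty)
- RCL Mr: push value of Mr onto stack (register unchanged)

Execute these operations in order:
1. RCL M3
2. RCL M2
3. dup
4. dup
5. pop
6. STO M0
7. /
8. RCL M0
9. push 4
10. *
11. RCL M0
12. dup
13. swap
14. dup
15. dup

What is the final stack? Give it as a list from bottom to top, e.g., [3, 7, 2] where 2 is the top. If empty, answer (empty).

Answer: [0, 0, 0, 0, 0, 0]

Derivation:
After op 1 (RCL M3): stack=[0] mem=[0,0,0,0]
After op 2 (RCL M2): stack=[0,0] mem=[0,0,0,0]
After op 3 (dup): stack=[0,0,0] mem=[0,0,0,0]
After op 4 (dup): stack=[0,0,0,0] mem=[0,0,0,0]
After op 5 (pop): stack=[0,0,0] mem=[0,0,0,0]
After op 6 (STO M0): stack=[0,0] mem=[0,0,0,0]
After op 7 (/): stack=[0] mem=[0,0,0,0]
After op 8 (RCL M0): stack=[0,0] mem=[0,0,0,0]
After op 9 (push 4): stack=[0,0,4] mem=[0,0,0,0]
After op 10 (*): stack=[0,0] mem=[0,0,0,0]
After op 11 (RCL M0): stack=[0,0,0] mem=[0,0,0,0]
After op 12 (dup): stack=[0,0,0,0] mem=[0,0,0,0]
After op 13 (swap): stack=[0,0,0,0] mem=[0,0,0,0]
After op 14 (dup): stack=[0,0,0,0,0] mem=[0,0,0,0]
After op 15 (dup): stack=[0,0,0,0,0,0] mem=[0,0,0,0]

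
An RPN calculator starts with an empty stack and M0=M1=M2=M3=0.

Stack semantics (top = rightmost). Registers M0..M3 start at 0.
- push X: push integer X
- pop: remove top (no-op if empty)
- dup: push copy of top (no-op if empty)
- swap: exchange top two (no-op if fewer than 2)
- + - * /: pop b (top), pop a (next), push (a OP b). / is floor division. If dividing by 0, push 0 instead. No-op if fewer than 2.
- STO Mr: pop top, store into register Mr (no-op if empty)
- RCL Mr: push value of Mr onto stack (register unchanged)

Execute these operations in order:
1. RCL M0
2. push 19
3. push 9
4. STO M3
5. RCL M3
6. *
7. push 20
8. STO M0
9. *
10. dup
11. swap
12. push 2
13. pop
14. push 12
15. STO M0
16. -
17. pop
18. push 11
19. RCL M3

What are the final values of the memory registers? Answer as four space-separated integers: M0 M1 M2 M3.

After op 1 (RCL M0): stack=[0] mem=[0,0,0,0]
After op 2 (push 19): stack=[0,19] mem=[0,0,0,0]
After op 3 (push 9): stack=[0,19,9] mem=[0,0,0,0]
After op 4 (STO M3): stack=[0,19] mem=[0,0,0,9]
After op 5 (RCL M3): stack=[0,19,9] mem=[0,0,0,9]
After op 6 (*): stack=[0,171] mem=[0,0,0,9]
After op 7 (push 20): stack=[0,171,20] mem=[0,0,0,9]
After op 8 (STO M0): stack=[0,171] mem=[20,0,0,9]
After op 9 (*): stack=[0] mem=[20,0,0,9]
After op 10 (dup): stack=[0,0] mem=[20,0,0,9]
After op 11 (swap): stack=[0,0] mem=[20,0,0,9]
After op 12 (push 2): stack=[0,0,2] mem=[20,0,0,9]
After op 13 (pop): stack=[0,0] mem=[20,0,0,9]
After op 14 (push 12): stack=[0,0,12] mem=[20,0,0,9]
After op 15 (STO M0): stack=[0,0] mem=[12,0,0,9]
After op 16 (-): stack=[0] mem=[12,0,0,9]
After op 17 (pop): stack=[empty] mem=[12,0,0,9]
After op 18 (push 11): stack=[11] mem=[12,0,0,9]
After op 19 (RCL M3): stack=[11,9] mem=[12,0,0,9]

Answer: 12 0 0 9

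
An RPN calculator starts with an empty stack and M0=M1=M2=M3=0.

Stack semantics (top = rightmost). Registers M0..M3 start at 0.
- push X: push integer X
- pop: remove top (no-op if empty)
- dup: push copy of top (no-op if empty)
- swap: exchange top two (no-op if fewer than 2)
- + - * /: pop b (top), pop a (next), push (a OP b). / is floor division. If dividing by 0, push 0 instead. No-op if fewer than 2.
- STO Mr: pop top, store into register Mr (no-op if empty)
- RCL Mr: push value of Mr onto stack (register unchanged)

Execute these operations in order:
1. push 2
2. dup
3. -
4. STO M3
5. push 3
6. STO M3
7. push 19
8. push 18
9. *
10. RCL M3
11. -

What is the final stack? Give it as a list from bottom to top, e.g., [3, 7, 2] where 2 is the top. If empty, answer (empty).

Answer: [339]

Derivation:
After op 1 (push 2): stack=[2] mem=[0,0,0,0]
After op 2 (dup): stack=[2,2] mem=[0,0,0,0]
After op 3 (-): stack=[0] mem=[0,0,0,0]
After op 4 (STO M3): stack=[empty] mem=[0,0,0,0]
After op 5 (push 3): stack=[3] mem=[0,0,0,0]
After op 6 (STO M3): stack=[empty] mem=[0,0,0,3]
After op 7 (push 19): stack=[19] mem=[0,0,0,3]
After op 8 (push 18): stack=[19,18] mem=[0,0,0,3]
After op 9 (*): stack=[342] mem=[0,0,0,3]
After op 10 (RCL M3): stack=[342,3] mem=[0,0,0,3]
After op 11 (-): stack=[339] mem=[0,0,0,3]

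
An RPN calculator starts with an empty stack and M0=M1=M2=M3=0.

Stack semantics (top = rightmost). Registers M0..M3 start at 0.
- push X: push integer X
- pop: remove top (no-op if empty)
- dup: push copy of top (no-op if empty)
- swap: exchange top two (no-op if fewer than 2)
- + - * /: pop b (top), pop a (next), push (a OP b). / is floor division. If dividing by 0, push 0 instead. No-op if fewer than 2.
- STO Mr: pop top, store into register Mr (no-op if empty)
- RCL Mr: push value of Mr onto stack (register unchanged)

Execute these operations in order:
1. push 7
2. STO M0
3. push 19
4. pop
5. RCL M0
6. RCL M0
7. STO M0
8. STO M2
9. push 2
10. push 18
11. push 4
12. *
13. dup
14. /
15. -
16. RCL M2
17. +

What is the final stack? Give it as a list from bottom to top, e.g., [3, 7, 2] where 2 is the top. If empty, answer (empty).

After op 1 (push 7): stack=[7] mem=[0,0,0,0]
After op 2 (STO M0): stack=[empty] mem=[7,0,0,0]
After op 3 (push 19): stack=[19] mem=[7,0,0,0]
After op 4 (pop): stack=[empty] mem=[7,0,0,0]
After op 5 (RCL M0): stack=[7] mem=[7,0,0,0]
After op 6 (RCL M0): stack=[7,7] mem=[7,0,0,0]
After op 7 (STO M0): stack=[7] mem=[7,0,0,0]
After op 8 (STO M2): stack=[empty] mem=[7,0,7,0]
After op 9 (push 2): stack=[2] mem=[7,0,7,0]
After op 10 (push 18): stack=[2,18] mem=[7,0,7,0]
After op 11 (push 4): stack=[2,18,4] mem=[7,0,7,0]
After op 12 (*): stack=[2,72] mem=[7,0,7,0]
After op 13 (dup): stack=[2,72,72] mem=[7,0,7,0]
After op 14 (/): stack=[2,1] mem=[7,0,7,0]
After op 15 (-): stack=[1] mem=[7,0,7,0]
After op 16 (RCL M2): stack=[1,7] mem=[7,0,7,0]
After op 17 (+): stack=[8] mem=[7,0,7,0]

Answer: [8]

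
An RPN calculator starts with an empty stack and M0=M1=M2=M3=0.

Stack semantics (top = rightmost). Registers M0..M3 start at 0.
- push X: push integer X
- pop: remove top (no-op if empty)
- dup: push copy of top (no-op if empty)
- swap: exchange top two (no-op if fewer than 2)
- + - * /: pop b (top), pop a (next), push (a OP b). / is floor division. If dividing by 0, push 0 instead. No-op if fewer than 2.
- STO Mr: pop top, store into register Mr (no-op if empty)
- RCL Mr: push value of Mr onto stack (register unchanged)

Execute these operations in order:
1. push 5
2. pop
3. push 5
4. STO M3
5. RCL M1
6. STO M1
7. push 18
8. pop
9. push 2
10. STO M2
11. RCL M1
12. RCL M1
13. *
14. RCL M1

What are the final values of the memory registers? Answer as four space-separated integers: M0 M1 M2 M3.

After op 1 (push 5): stack=[5] mem=[0,0,0,0]
After op 2 (pop): stack=[empty] mem=[0,0,0,0]
After op 3 (push 5): stack=[5] mem=[0,0,0,0]
After op 4 (STO M3): stack=[empty] mem=[0,0,0,5]
After op 5 (RCL M1): stack=[0] mem=[0,0,0,5]
After op 6 (STO M1): stack=[empty] mem=[0,0,0,5]
After op 7 (push 18): stack=[18] mem=[0,0,0,5]
After op 8 (pop): stack=[empty] mem=[0,0,0,5]
After op 9 (push 2): stack=[2] mem=[0,0,0,5]
After op 10 (STO M2): stack=[empty] mem=[0,0,2,5]
After op 11 (RCL M1): stack=[0] mem=[0,0,2,5]
After op 12 (RCL M1): stack=[0,0] mem=[0,0,2,5]
After op 13 (*): stack=[0] mem=[0,0,2,5]
After op 14 (RCL M1): stack=[0,0] mem=[0,0,2,5]

Answer: 0 0 2 5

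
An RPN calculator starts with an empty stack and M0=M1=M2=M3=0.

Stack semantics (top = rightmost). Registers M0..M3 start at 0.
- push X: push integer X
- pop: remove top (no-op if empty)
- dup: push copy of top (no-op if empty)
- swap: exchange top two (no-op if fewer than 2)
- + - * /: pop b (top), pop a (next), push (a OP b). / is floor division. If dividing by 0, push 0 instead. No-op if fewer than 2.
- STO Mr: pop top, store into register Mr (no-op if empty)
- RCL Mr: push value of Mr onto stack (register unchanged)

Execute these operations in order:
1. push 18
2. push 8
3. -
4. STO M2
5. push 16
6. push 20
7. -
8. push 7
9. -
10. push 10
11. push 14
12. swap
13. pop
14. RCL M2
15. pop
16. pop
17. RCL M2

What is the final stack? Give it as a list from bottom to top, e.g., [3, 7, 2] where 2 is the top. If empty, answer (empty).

Answer: [-11, 10]

Derivation:
After op 1 (push 18): stack=[18] mem=[0,0,0,0]
After op 2 (push 8): stack=[18,8] mem=[0,0,0,0]
After op 3 (-): stack=[10] mem=[0,0,0,0]
After op 4 (STO M2): stack=[empty] mem=[0,0,10,0]
After op 5 (push 16): stack=[16] mem=[0,0,10,0]
After op 6 (push 20): stack=[16,20] mem=[0,0,10,0]
After op 7 (-): stack=[-4] mem=[0,0,10,0]
After op 8 (push 7): stack=[-4,7] mem=[0,0,10,0]
After op 9 (-): stack=[-11] mem=[0,0,10,0]
After op 10 (push 10): stack=[-11,10] mem=[0,0,10,0]
After op 11 (push 14): stack=[-11,10,14] mem=[0,0,10,0]
After op 12 (swap): stack=[-11,14,10] mem=[0,0,10,0]
After op 13 (pop): stack=[-11,14] mem=[0,0,10,0]
After op 14 (RCL M2): stack=[-11,14,10] mem=[0,0,10,0]
After op 15 (pop): stack=[-11,14] mem=[0,0,10,0]
After op 16 (pop): stack=[-11] mem=[0,0,10,0]
After op 17 (RCL M2): stack=[-11,10] mem=[0,0,10,0]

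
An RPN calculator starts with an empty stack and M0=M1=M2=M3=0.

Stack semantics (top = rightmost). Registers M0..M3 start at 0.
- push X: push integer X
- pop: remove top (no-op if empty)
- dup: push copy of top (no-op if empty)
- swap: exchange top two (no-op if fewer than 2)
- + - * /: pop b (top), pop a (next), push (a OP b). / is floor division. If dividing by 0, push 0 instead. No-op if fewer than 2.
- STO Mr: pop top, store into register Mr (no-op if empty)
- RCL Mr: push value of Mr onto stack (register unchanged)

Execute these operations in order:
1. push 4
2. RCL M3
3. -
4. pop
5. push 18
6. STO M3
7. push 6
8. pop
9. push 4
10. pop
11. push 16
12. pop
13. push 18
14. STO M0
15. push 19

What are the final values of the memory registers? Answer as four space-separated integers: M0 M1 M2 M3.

Answer: 18 0 0 18

Derivation:
After op 1 (push 4): stack=[4] mem=[0,0,0,0]
After op 2 (RCL M3): stack=[4,0] mem=[0,0,0,0]
After op 3 (-): stack=[4] mem=[0,0,0,0]
After op 4 (pop): stack=[empty] mem=[0,0,0,0]
After op 5 (push 18): stack=[18] mem=[0,0,0,0]
After op 6 (STO M3): stack=[empty] mem=[0,0,0,18]
After op 7 (push 6): stack=[6] mem=[0,0,0,18]
After op 8 (pop): stack=[empty] mem=[0,0,0,18]
After op 9 (push 4): stack=[4] mem=[0,0,0,18]
After op 10 (pop): stack=[empty] mem=[0,0,0,18]
After op 11 (push 16): stack=[16] mem=[0,0,0,18]
After op 12 (pop): stack=[empty] mem=[0,0,0,18]
After op 13 (push 18): stack=[18] mem=[0,0,0,18]
After op 14 (STO M0): stack=[empty] mem=[18,0,0,18]
After op 15 (push 19): stack=[19] mem=[18,0,0,18]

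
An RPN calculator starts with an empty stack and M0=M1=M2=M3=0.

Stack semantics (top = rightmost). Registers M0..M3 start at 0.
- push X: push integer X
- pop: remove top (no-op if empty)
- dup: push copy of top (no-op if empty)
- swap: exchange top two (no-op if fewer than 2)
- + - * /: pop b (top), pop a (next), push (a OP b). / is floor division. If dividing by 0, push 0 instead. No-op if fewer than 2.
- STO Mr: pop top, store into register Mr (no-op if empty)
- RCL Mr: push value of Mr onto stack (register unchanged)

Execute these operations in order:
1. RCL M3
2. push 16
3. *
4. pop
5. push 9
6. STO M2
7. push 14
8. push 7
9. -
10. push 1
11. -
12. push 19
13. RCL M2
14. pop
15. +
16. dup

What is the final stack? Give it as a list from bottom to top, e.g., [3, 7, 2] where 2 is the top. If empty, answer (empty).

Answer: [25, 25]

Derivation:
After op 1 (RCL M3): stack=[0] mem=[0,0,0,0]
After op 2 (push 16): stack=[0,16] mem=[0,0,0,0]
After op 3 (*): stack=[0] mem=[0,0,0,0]
After op 4 (pop): stack=[empty] mem=[0,0,0,0]
After op 5 (push 9): stack=[9] mem=[0,0,0,0]
After op 6 (STO M2): stack=[empty] mem=[0,0,9,0]
After op 7 (push 14): stack=[14] mem=[0,0,9,0]
After op 8 (push 7): stack=[14,7] mem=[0,0,9,0]
After op 9 (-): stack=[7] mem=[0,0,9,0]
After op 10 (push 1): stack=[7,1] mem=[0,0,9,0]
After op 11 (-): stack=[6] mem=[0,0,9,0]
After op 12 (push 19): stack=[6,19] mem=[0,0,9,0]
After op 13 (RCL M2): stack=[6,19,9] mem=[0,0,9,0]
After op 14 (pop): stack=[6,19] mem=[0,0,9,0]
After op 15 (+): stack=[25] mem=[0,0,9,0]
After op 16 (dup): stack=[25,25] mem=[0,0,9,0]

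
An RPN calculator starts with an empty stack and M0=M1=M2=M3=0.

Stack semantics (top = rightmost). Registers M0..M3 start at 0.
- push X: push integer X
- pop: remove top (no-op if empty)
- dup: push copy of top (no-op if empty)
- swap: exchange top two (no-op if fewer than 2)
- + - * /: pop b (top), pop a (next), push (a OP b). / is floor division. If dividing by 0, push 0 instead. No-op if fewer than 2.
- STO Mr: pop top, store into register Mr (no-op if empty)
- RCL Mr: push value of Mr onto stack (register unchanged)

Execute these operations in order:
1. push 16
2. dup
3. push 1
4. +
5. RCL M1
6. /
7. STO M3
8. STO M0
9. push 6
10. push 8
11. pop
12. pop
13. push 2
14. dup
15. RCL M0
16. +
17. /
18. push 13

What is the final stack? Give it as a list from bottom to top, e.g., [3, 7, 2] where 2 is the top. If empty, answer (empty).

Answer: [0, 13]

Derivation:
After op 1 (push 16): stack=[16] mem=[0,0,0,0]
After op 2 (dup): stack=[16,16] mem=[0,0,0,0]
After op 3 (push 1): stack=[16,16,1] mem=[0,0,0,0]
After op 4 (+): stack=[16,17] mem=[0,0,0,0]
After op 5 (RCL M1): stack=[16,17,0] mem=[0,0,0,0]
After op 6 (/): stack=[16,0] mem=[0,0,0,0]
After op 7 (STO M3): stack=[16] mem=[0,0,0,0]
After op 8 (STO M0): stack=[empty] mem=[16,0,0,0]
After op 9 (push 6): stack=[6] mem=[16,0,0,0]
After op 10 (push 8): stack=[6,8] mem=[16,0,0,0]
After op 11 (pop): stack=[6] mem=[16,0,0,0]
After op 12 (pop): stack=[empty] mem=[16,0,0,0]
After op 13 (push 2): stack=[2] mem=[16,0,0,0]
After op 14 (dup): stack=[2,2] mem=[16,0,0,0]
After op 15 (RCL M0): stack=[2,2,16] mem=[16,0,0,0]
After op 16 (+): stack=[2,18] mem=[16,0,0,0]
After op 17 (/): stack=[0] mem=[16,0,0,0]
After op 18 (push 13): stack=[0,13] mem=[16,0,0,0]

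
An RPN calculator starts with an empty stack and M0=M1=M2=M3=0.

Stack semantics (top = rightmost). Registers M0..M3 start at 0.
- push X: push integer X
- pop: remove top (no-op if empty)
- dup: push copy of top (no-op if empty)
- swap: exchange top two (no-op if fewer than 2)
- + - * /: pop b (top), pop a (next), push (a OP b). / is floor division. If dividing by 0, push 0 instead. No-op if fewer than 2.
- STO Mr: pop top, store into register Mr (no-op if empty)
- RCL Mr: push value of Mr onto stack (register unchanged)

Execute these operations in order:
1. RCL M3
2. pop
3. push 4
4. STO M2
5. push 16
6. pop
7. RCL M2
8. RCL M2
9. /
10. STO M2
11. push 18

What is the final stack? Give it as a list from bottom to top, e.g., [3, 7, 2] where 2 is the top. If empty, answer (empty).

Answer: [18]

Derivation:
After op 1 (RCL M3): stack=[0] mem=[0,0,0,0]
After op 2 (pop): stack=[empty] mem=[0,0,0,0]
After op 3 (push 4): stack=[4] mem=[0,0,0,0]
After op 4 (STO M2): stack=[empty] mem=[0,0,4,0]
After op 5 (push 16): stack=[16] mem=[0,0,4,0]
After op 6 (pop): stack=[empty] mem=[0,0,4,0]
After op 7 (RCL M2): stack=[4] mem=[0,0,4,0]
After op 8 (RCL M2): stack=[4,4] mem=[0,0,4,0]
After op 9 (/): stack=[1] mem=[0,0,4,0]
After op 10 (STO M2): stack=[empty] mem=[0,0,1,0]
After op 11 (push 18): stack=[18] mem=[0,0,1,0]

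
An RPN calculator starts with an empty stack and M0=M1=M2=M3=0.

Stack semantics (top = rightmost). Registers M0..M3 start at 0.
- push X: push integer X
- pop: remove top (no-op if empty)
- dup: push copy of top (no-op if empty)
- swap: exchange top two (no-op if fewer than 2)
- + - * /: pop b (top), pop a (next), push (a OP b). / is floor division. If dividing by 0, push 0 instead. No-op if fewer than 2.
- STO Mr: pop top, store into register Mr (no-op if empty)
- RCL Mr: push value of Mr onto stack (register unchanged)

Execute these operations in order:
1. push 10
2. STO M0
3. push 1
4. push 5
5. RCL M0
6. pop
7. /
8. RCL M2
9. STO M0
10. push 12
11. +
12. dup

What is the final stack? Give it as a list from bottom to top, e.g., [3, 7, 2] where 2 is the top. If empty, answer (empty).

After op 1 (push 10): stack=[10] mem=[0,0,0,0]
After op 2 (STO M0): stack=[empty] mem=[10,0,0,0]
After op 3 (push 1): stack=[1] mem=[10,0,0,0]
After op 4 (push 5): stack=[1,5] mem=[10,0,0,0]
After op 5 (RCL M0): stack=[1,5,10] mem=[10,0,0,0]
After op 6 (pop): stack=[1,5] mem=[10,0,0,0]
After op 7 (/): stack=[0] mem=[10,0,0,0]
After op 8 (RCL M2): stack=[0,0] mem=[10,0,0,0]
After op 9 (STO M0): stack=[0] mem=[0,0,0,0]
After op 10 (push 12): stack=[0,12] mem=[0,0,0,0]
After op 11 (+): stack=[12] mem=[0,0,0,0]
After op 12 (dup): stack=[12,12] mem=[0,0,0,0]

Answer: [12, 12]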